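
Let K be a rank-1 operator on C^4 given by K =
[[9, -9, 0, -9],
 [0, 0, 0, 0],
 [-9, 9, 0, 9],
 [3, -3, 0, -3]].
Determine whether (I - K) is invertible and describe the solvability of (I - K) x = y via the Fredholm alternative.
(I - K) is invertible (det(I - K) = -5 ≠ 0), so for every y in C^4 the equation (I - K) x = y has a unique solution.

K has rank 1, so it is an outer product K = u v^T: every row of K is a multiple of one row vector. Reading off the entries, u = (-3, 0, 3, -1) and v = (-3, 3, 0, 3) (row i of K equals u_i·v^T). A rank-one matrix u v^T satisfies K u = u (v·u) and kills the (3)-dimensional subspace v^⊥, so its characteristic polynomial is lambda^3 (lambda - v·u) with v·u = tr K = 6. Hence the eigenvalues of I - K are 1 (multiplicity 3) and 1 - (6) = -5, so det(I - K) = -5. (Direct check: I - K =
[[-8, 9, 0, 9],
 [0, 1, 0, 0],
 [9, -9, 1, -9],
 [-3, 3, 0, 4]]
has determinant -5.) The finite-dimensional Fredholm alternative says: either (I - K) is invertible, or ker(I - K) ≠ {0} and then range(I - K) = ker((I - K)^*)^⊥, with dim ker(I - K) = dim ker((I - K)^*). Since det(I - K) ≠ 0, 1 is not an eigenvalue of K and ker(I - K) = {0}, so we are in the first case: for every y there is a unique x = (I - K)^(-1) y. Explicitly, by the Sherman–Morrison formula, (I - u v^T)^(-1) = I + u v^T/(1 - v·u), i.e. (I - K)^(-1) = I + K/(-5).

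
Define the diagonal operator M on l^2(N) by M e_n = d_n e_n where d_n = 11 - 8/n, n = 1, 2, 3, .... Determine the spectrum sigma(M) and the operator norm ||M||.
sigma(M) = {11 - 8/n : n ≥ 1} ∪ {11}; ||M|| = 11

A bounded diagonal operator on l^2 with diagonal entries d_n has spectrum equal to the closure of {d_n : n ≥ 1}: every d_n is an eigenvalue (with eigenvector e_n), so {d_n} ⊂ sigma(M); the spectrum is closed, so its closure is too; and for lambda not in the closure, (M - lambda I) has bounded inverse (the diagonal entries 1/(d_n - lambda) are bounded). For our sequence d_n = 11 - 8/n, n = 1, 2, 3, ...:
  - {d_n} = {11 - 8/n : n ≥ 1}; the only limit point is 11
  - closure = {11 - 8/n : n ≥ 1} ∪ {11}
For the norm: a diagonal operator has ||M|| = sup_n |d_n|. Here d_n = 11 - 8/n increases monotonically from d_1 = 3 toward 11, with all terms in [3, 11); so sup_n |d_n| = 11 (the supremum is the limit, not attained). So ||M|| = 11.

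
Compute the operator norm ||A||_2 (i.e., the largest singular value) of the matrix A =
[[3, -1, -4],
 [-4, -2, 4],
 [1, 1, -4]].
||A||_2 ≈ 8.5055 (= sqrt(largest eigenvalue of A^T A))

||A||_2 = sigma_max(A) = sqrt(lambda_max(A^T A)). Form the symmetric matrix M = A^T A =
[[26, 6, -32],
 [6, 6, -8],
 [-32, -8, 48]].
Its characteristic polynomial (trace, sum of principal 2x2 minors, determinant of M give the coefficients) is
  p(λ) = det(λ I - M) = λ^3 - 80λ^2 + 568λ - 1024.
No integer candidate from the rational root theorem (±divisors of 1024) is a root, so the roots are irrational. The cubic discriminant is Δ = 43878400 > 0, so there are three distinct real roots. p(3) = -13 and p(4) = 32 have opposite signs, so a root lies in (3, 4); Newton's method refines it to λ ≈ 3.1223. p(4) = 32 and p(5) = -59 have opposite signs, so a root lies in (4, 5); Newton's method refines it to λ ≈ 4.5334. p(72) = -1600 and p(73) = 3137 have opposite signs, so a root lies in (72, 73); Newton's method refines it to λ ≈ 72.3443. Check (Vieta): the three roots sum to 80, matching tr M = 80.
So the eigenvalues of A^T A are ≈ 3.1223, 4.5334, 72.3443 (all ≥ 0, as they must be for A^T A). The largest is λ_max ≈ 72.3443, hence ||A||_2 = sqrt(λ_max) ≈ 8.5055.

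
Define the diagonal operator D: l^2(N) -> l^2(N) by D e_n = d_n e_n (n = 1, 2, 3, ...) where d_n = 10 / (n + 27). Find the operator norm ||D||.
||D|| = 5/14 (attained at n = 1)

For D diagonal, ||D|| = sup_n |d_n| = sup_n 10/(n + 27). This is positive and strictly decreasing in n, so the supremum is attained at n = 1: d_1 = 10/(1 + 27) = 5/14. Hence ||D|| = 5/14.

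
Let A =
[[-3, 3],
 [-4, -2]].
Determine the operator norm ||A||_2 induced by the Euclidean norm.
||A||_2 = sqrt((38 + sqrt(148))/2) ≈ 5.0083 (= sqrt(largest eigenvalue of A^T A))

||A||_2 = sigma_max(A) = sqrt(lambda_max(A^T A)). Form the symmetric matrix M = A^T A =
[[25, -1],
 [-1, 13]].
Its characteristic polynomial (trace, determinant of M give the coefficients) is
  p(λ) = det(λ I - M) = λ^2 - 38λ + 324.
For λ^2 - 38λ + 324 the discriminant is 148. It is nonnegative but not a perfect square, so the roots are real and irrational: λ = (38 ± sqrt(148))/2 ≈ 25.0828, 12.9172.
So the eigenvalues of A^T A are ≈ 12.9172, 25.0828 (all ≥ 0, as they must be for A^T A). The largest is λ_max = (38 + sqrt(148))/2 ≈ 25.0828, hence ||A||_2 = sqrt(λ_max) = sqrt((38 + sqrt(148))/2) ≈ 5.0083.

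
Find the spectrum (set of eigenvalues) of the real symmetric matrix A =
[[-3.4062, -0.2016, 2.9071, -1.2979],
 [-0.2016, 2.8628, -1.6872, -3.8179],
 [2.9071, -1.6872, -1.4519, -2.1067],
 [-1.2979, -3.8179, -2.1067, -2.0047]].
sigma(A) ≈ {-6, -5, 2, 5}

A is real symmetric, so its spectrum consists of real eigenvalues. Expanding the characteristic polynomial of the displayed matrix gives
  det(λ I - A) = p(λ) = λ^4 + (4)λ^3 + (-37)λ^2 + (-100)λ + (299.9929).
Solving p(λ) = 0 yields eigenvalues ≈ -6, -5, 2, 5. (A is shown rounded to 4 decimals, so these recover the underlying integer eigenvalues to within that precision.)
Verification: the trace of A = -4 equals the sum of eigenvalues -4, and det(A) ≈ 299.9929 matches the eigenvalue product 300.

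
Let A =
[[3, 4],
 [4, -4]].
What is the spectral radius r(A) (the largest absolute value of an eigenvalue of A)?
r(A) = (1 + sqrt(113))/2 ≈ 5.8151

The eigenvalues of A are the roots of its characteristic polynomial. With M = A (coefficients from the trace and determinant):
  p(λ) = det(λ I - M) = λ^2 + λ - 28.
For λ^2 + λ - 28 the discriminant is 113. It is nonnegative but not a perfect square, so the roots are real and irrational: λ = (-1 ± sqrt(113))/2 ≈ 4.8151, -5.8151.
Thus the eigenvalues (to 4 decimals) are 4.8151 (modulus 4.8151); -5.8151 (modulus 5.8151). The spectral radius is the largest modulus: r(A) = (1 + sqrt(113))/2 ≈ 5.8151. (Cross-check: r(A) ≤ ||A||_2 ≈ 5.8151; equality holds whenever A is normal, though it can also hold for some non-normal A.)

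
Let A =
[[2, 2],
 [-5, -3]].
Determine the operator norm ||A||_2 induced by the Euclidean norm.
||A||_2 = sqrt((42 + sqrt(1700))/2) ≈ 6.451 (= sqrt(largest eigenvalue of A^T A))

||A||_2 = sigma_max(A) = sqrt(lambda_max(A^T A)). Form the symmetric matrix M = A^T A =
[[29, 19],
 [19, 13]].
Its characteristic polynomial (trace, determinant of M give the coefficients) is
  p(λ) = det(λ I - M) = λ^2 - 42λ + 16.
For λ^2 - 42λ + 16 the discriminant is 1700. It is nonnegative but not a perfect square, so the roots are real and irrational: λ = (42 ± sqrt(1700))/2 ≈ 41.6155, 0.3845.
So the eigenvalues of A^T A are ≈ 0.3845, 41.6155 (all ≥ 0, as they must be for A^T A). The largest is λ_max = (42 + sqrt(1700))/2 ≈ 41.6155, hence ||A||_2 = sqrt(λ_max) = sqrt((42 + sqrt(1700))/2) ≈ 6.451.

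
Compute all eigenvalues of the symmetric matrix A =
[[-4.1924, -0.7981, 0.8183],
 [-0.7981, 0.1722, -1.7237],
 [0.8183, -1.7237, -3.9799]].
sigma(A) ≈ {-5, -4, 1}

A is real symmetric, so its spectrum consists of real eigenvalues. Expanding the characteristic polynomial of the displayed matrix gives
  det(λ I - A) = p(λ) = λ^3 + (8)λ^2 + (11)λ + (-20).
Solving p(λ) = 0 yields eigenvalues ≈ -5, -4, 1. (A is shown rounded to 4 decimals, so these recover the underlying integer eigenvalues to within that precision.)
Verification: the trace of A = -8 equals the sum of eigenvalues -8, and det(A) ≈ 20.0006 matches the eigenvalue product 20.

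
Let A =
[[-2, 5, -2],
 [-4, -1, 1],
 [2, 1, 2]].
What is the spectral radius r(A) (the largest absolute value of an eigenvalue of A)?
r(A) ≈ 5.1406

The eigenvalues of A are the roots of its characteristic polynomial. With M = A (coefficients from the trace, the sum of principal 2x2 minors, and det A):
  p(λ) = det(λ I - M) = λ^3 + λ^2 + 19λ - 60.
No integer candidate from the rational root theorem (±divisors of 60) is a root, so the roots are irrational. The cubic discriminant is Δ = -144555 < 0, so there is one real root and a complex-conjugate pair. p(2) = -10 and p(3) = 33 have opposite signs, so a root lies in (2, 3); Newton's method refines it to λ ≈ 2.2705. Dividing out (λ - (2.2705)) leaves approximately λ^2 + 3.2705λ + 26.4257. For λ^2 + 3.2705λ + 26.4257 the discriminant is -95.0067. It is negative, so the remaining roots are the complex-conjugate pair λ ≈ -1.6353 ± 4.8736i. Their product equals the constant term, so |λ|^2 ≈ 26.4257 and |λ| ≈ 5.1406.
Thus the eigenvalues (to 4 decimals) are 2.2705 (modulus 2.2705); -1.6353 ± 4.8736i (modulus 5.1406). The spectral radius is the largest modulus: r(A) ≈ 5.1406. (Cross-check: r(A) ≤ ||A||_2 ≈ 5.7981; equality holds whenever A is normal, though it can also hold for some non-normal A.)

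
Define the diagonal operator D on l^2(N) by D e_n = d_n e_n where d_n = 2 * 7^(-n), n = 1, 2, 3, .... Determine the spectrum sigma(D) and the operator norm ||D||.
sigma(D) = {2 * 7^(-n) : n ≥ 1} ∪ {0}; ||D|| = 2/7

A bounded diagonal operator on l^2 with diagonal entries d_n has spectrum equal to the closure of {d_n : n ≥ 1}: every d_n is an eigenvalue (with eigenvector e_n), so {d_n} ⊂ sigma(D); the spectrum is closed, so its closure is too; and for lambda not in the closure, (D - lambda I) has bounded inverse (the diagonal entries 1/(d_n - lambda) are bounded). For our sequence d_n = 2 * 7^(-n), n = 1, 2, 3, ...:
  - {d_n} = {2 * 7^(-n) : n ≥ 1}; the only limit point is 0
  - closure = {2 * 7^(-n) : n ≥ 1} ∪ {0}
For the norm: a diagonal operator has ||D|| = sup_n |d_n|. Here d_n = 2 * 7^(-n) is positive and decreasing, so sup_n |d_n| = d_1 = 2/7. So ||D|| = 2/7.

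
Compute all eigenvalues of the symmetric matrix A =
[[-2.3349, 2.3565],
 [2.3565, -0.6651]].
sigma(A) ≈ {-4, 1}

A is real symmetric, so its spectrum consists of real eigenvalues. Expanding the characteristic polynomial of the displayed matrix gives
  det(λ I - A) = p(λ) = λ^2 + (3)λ + (-4).
Solving p(λ) = 0 yields eigenvalues ≈ -4, 1. (A is shown rounded to 4 decimals, so these recover the underlying integer eigenvalues to within that precision.)
Verification: the trace of A = -3 equals the sum of eigenvalues -3, and det(A) ≈ -4.0002 matches the eigenvalue product -4.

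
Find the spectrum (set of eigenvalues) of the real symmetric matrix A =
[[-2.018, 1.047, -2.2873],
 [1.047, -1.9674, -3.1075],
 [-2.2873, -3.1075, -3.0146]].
sigma(A) ≈ {-6, -3, 2}

A is real symmetric, so its spectrum consists of real eigenvalues. Expanding the characteristic polynomial of the displayed matrix gives
  det(λ I - A) = p(λ) = λ^3 + (7)λ^2 + (0)λ + (-36).
Solving p(λ) = 0 yields eigenvalues ≈ -6, -3, 2. (A is shown rounded to 4 decimals, so these recover the underlying integer eigenvalues to within that precision.)
Verification: the trace of A = -7 equals the sum of eigenvalues -7, and det(A) ≈ 35.9996 matches the eigenvalue product 36.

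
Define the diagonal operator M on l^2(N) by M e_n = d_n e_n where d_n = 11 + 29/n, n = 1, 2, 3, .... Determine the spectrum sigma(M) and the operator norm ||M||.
sigma(M) = {11 + 29/n : n ≥ 1} ∪ {11}; ||M|| = 40

A bounded diagonal operator on l^2 with diagonal entries d_n has spectrum equal to the closure of {d_n : n ≥ 1}: every d_n is an eigenvalue (with eigenvector e_n), so {d_n} ⊂ sigma(M); the spectrum is closed, so its closure is too; and for lambda not in the closure, (M - lambda I) has bounded inverse (the diagonal entries 1/(d_n - lambda) are bounded). For our sequence d_n = 11 + 29/n, n = 1, 2, 3, ...:
  - {d_n} = {11 + 29/n : n ≥ 1}; the only limit point is 11
  - closure = {11 + 29/n : n ≥ 1} ∪ {11}
For the norm: a diagonal operator has ||M|| = sup_n |d_n|. Here d_n = 11 + 29/n is positive and decreasing, so sup_n |d_n| = d_1 = 11 + 29 = 40. So ||M|| = 40.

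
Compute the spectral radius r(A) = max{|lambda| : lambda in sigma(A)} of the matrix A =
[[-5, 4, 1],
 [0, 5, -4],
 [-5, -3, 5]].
r(A) ≈ 9.0329

The eigenvalues of A are the roots of its characteristic polynomial. With M = A (coefficients from the trace, the sum of principal 2x2 minors, and det A):
  p(λ) = det(λ I - M) = λ^3 - 5λ^2 - 32λ - 40.
No integer candidate from the rational root theorem (±divisors of 40) is a root, so the roots are irrational. The cubic discriminant is Δ = -21728 < 0, so there is one real root and a complex-conjugate pair. p(9) = -4 and p(10) = 140 have opposite signs, so a root lies in (9, 10); Newton's method refines it to λ ≈ 9.0329. Dividing out (λ - (9.0329)) leaves approximately λ^2 + 4.0329λ + 4.4283. For λ^2 + 4.0329λ + 4.4283 the discriminant is -1.4491. It is negative, so the remaining roots are the complex-conjugate pair λ ≈ -2.0164 ± 0.6019i. Their product equals the constant term, so |λ|^2 ≈ 4.4283 and |λ| ≈ 2.1043.
Thus the eigenvalues (to 4 decimals) are 9.0329 (modulus 9.0329); -2.0164 ± 0.6019i (modulus 2.1043). The spectral radius is the largest modulus: r(A) ≈ 9.0329. (Cross-check: r(A) ≤ ||A||_2 ≈ 9.3095; equality holds whenever A is normal, though it can also hold for some non-normal A.)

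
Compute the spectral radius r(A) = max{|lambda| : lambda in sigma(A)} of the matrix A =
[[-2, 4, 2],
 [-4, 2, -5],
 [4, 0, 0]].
r(A) ≈ 4.7316

The eigenvalues of A are the roots of its characteristic polynomial. With M = A (coefficients from the trace, the sum of principal 2x2 minors, and det A):
  p(λ) = det(λ I - M) = λ^3 + 4λ + 96.
No integer candidate from the rational root theorem (±divisors of 96) is a root, so the roots are irrational. The cubic discriminant is Δ = -249088 < 0, so there is one real root and a complex-conjugate pair. p(-5) = -49 and p(-4) = 16 have opposite signs, so a root lies in (-5, -4); Newton's method refines it to λ ≈ -4.2881. Dividing out (λ - (-4.2881)) leaves approximately λ^2 - 4.2881λ + 22.3876. For λ^2 - 4.2881λ + 22.3876 the discriminant is -71.1629. It is negative, so the remaining roots are the complex-conjugate pair λ ≈ 2.144 ± 4.2179i. Their product equals the constant term, so |λ|^2 ≈ 22.3876 and |λ| ≈ 4.7316.
Thus the eigenvalues (to 4 decimals) are -4.2881 (modulus 4.2881); 2.144 ± 4.2179i (modulus 4.7316). The spectral radius is the largest modulus: r(A) ≈ 4.7316. (Cross-check: r(A) ≤ ||A||_2 ≈ 7.3907; equality holds whenever A is normal, though it can also hold for some non-normal A.)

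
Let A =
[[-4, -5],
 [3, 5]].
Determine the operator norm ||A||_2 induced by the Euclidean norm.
||A||_2 = sqrt((75 + sqrt(5525))/2) ≈ 8.6409 (= sqrt(largest eigenvalue of A^T A))

||A||_2 = sigma_max(A) = sqrt(lambda_max(A^T A)). Form the symmetric matrix M = A^T A =
[[25, 35],
 [35, 50]].
Its characteristic polynomial (trace, determinant of M give the coefficients) is
  p(λ) = det(λ I - M) = λ^2 - 75λ + 25.
For λ^2 - 75λ + 25 the discriminant is 5525. It is nonnegative but not a perfect square, so the roots are real and irrational: λ = (75 ± sqrt(5525))/2 ≈ 74.6652, 0.3348.
So the eigenvalues of A^T A are ≈ 0.3348, 74.6652 (all ≥ 0, as they must be for A^T A). The largest is λ_max = (75 + sqrt(5525))/2 ≈ 74.6652, hence ||A||_2 = sqrt(λ_max) = sqrt((75 + sqrt(5525))/2) ≈ 8.6409.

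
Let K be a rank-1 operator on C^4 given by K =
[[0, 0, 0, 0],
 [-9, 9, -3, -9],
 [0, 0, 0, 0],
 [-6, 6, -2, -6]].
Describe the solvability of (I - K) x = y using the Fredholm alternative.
(I - K) is invertible (det(I - K) = -2 ≠ 0), so for every y in C^4 the equation (I - K) x = y has a unique solution.

K has rank 1, so it is an outer product K = u v^T: every row of K is a multiple of one row vector. Reading off the entries, u = (0, 3, 0, 2) and v = (-3, 3, -1, -3) (row i of K equals u_i·v^T). A rank-one matrix u v^T satisfies K u = u (v·u) and kills the (3)-dimensional subspace v^⊥, so its characteristic polynomial is lambda^3 (lambda - v·u) with v·u = tr K = 3. Hence the eigenvalues of I - K are 1 (multiplicity 3) and 1 - (3) = -2, so det(I - K) = -2. (Direct check: I - K =
[[1, 0, 0, 0],
 [9, -8, 3, 9],
 [0, 0, 1, 0],
 [6, -6, 2, 7]]
has determinant -2.) The finite-dimensional Fredholm alternative says: either (I - K) is invertible, or ker(I - K) ≠ {0} and then range(I - K) = ker((I - K)^*)^⊥, with dim ker(I - K) = dim ker((I - K)^*). Since det(I - K) ≠ 0, 1 is not an eigenvalue of K and ker(I - K) = {0}, so we are in the first case: for every y there is a unique x = (I - K)^(-1) y. Explicitly, by the Sherman–Morrison formula, (I - u v^T)^(-1) = I + u v^T/(1 - v·u), i.e. (I - K)^(-1) = I + K/(-2).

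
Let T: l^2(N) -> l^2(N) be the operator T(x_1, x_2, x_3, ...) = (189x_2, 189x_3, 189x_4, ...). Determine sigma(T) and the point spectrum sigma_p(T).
sigma(T) = closed disk {z in C : |z| ≤ 189}; sigma_p(T) = open disk {z in C : |z| < 189}

Note T = 189·V where V is the unit left shift (V x)_k = x_{k+1}; so sigma(T) = 189·sigma(V) and ||T|| = 189||V||. ||T x||^2 = 35721sum_{k≥2} |x_k|^2 ≤ 35721||x||^2, with equality on {x : x_1 = 0}, so ||T|| = 189. For any lambda with |lambda| < 189, set r = lambda/189 (|r| < 1); the vector x = (1, r, r^2, ...) is in l^2 and satisfies T x = 189(r, r^2, ...) = lambda x, so lambda is an eigenvalue. On the boundary |lambda| = 189 the geometric series diverges, so no l^2 eigenvector exists, but these lambda lie in the approximate point spectrum. Hence sigma(T) is the closed disk of radius 189 and sigma_p(T) is the open disk.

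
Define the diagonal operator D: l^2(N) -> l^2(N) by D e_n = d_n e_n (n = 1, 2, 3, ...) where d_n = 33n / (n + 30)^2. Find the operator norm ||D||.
||D|| = 11/40 (attained at n = 30)

For D diagonal, ||D|| = sup_n |d_n|. Treat f(x) = 33x / (x + 30)^2 for real x > 0. By the quotient rule, f'(x) = 33(30 - x)/(x + 30)^3, which is positive for x < 30 and negative for x > 30. So f has a unique maximum at x = 30, and since 30 is a positive integer, the supremum over n ≥ 1 is attained at n = 30: d_30 = 33·30/(30 + 30)^2 = 33·30/3600 = 11/40. Hence ||D|| = 11/40.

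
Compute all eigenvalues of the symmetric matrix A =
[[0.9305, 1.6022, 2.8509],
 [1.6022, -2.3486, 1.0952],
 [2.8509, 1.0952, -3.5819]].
sigma(A) ≈ {-5, -3, 3}

A is real symmetric, so its spectrum consists of real eigenvalues. Expanding the characteristic polynomial of the displayed matrix gives
  det(λ I - A) = p(λ) = λ^3 + (5)λ^2 + (-9)λ + (-45).
Solving p(λ) = 0 yields eigenvalues ≈ -5, -3, 3. (A is shown rounded to 4 decimals, so these recover the underlying integer eigenvalues to within that precision.)
Verification: the trace of A = -5 equals the sum of eigenvalues -5, and det(A) ≈ 45.0003 matches the eigenvalue product 45.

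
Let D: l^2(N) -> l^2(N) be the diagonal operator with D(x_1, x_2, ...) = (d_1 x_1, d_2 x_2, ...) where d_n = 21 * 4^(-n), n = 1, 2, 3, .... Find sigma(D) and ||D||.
sigma(D) = {21 * 4^(-n) : n ≥ 1} ∪ {0}; ||D|| = 21/4

A bounded diagonal operator on l^2 with diagonal entries d_n has spectrum equal to the closure of {d_n : n ≥ 1}: every d_n is an eigenvalue (with eigenvector e_n), so {d_n} ⊂ sigma(D); the spectrum is closed, so its closure is too; and for lambda not in the closure, (D - lambda I) has bounded inverse (the diagonal entries 1/(d_n - lambda) are bounded). For our sequence d_n = 21 * 4^(-n), n = 1, 2, 3, ...:
  - {d_n} = {21 * 4^(-n) : n ≥ 1}; the only limit point is 0
  - closure = {21 * 4^(-n) : n ≥ 1} ∪ {0}
For the norm: a diagonal operator has ||D|| = sup_n |d_n|. Here d_n = 21 * 4^(-n) is positive and decreasing, so sup_n |d_n| = d_1 = 21/4. So ||D|| = 21/4.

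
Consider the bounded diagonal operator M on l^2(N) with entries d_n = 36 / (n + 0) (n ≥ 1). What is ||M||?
||M|| = 36 (attained at n = 1)

For M diagonal, ||M|| = sup_n |d_n| = sup_n 36/(n + 0). This is positive and strictly decreasing in n, so the supremum is attained at n = 1: d_1 = 36/(1 + 0) = 36. Hence ||M|| = 36.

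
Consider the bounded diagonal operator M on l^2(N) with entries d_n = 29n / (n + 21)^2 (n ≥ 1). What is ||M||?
||M|| = 29/84 (attained at n = 21)

For M diagonal, ||M|| = sup_n |d_n|. Treat f(x) = 29x / (x + 21)^2 for real x > 0. By the quotient rule, f'(x) = 29(21 - x)/(x + 21)^3, which is positive for x < 21 and negative for x > 21. So f has a unique maximum at x = 21, and since 21 is a positive integer, the supremum over n ≥ 1 is attained at n = 21: d_21 = 29·21/(21 + 21)^2 = 29·21/1764 = 29/84. Hence ||M|| = 29/84.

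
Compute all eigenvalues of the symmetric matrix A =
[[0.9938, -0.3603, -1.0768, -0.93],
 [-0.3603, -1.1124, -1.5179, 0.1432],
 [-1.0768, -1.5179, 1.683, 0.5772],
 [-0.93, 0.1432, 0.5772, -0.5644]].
sigma(A) ≈ {-2, -1, 1, 3}

A is real symmetric, so its spectrum consists of real eigenvalues. Expanding the characteristic polynomial of the displayed matrix gives
  det(λ I - A) = p(λ) = λ^4 + (-1)λ^3 + (-7)λ^2 + (1)λ + (6).
Solving p(λ) = 0 yields eigenvalues ≈ -2, -1, 1, 3. (A is shown rounded to 4 decimals, so these recover the underlying integer eigenvalues to within that precision.)
Verification: the trace of A = 1 equals the sum of eigenvalues 1, and det(A) ≈ 6.0001 matches the eigenvalue product 6.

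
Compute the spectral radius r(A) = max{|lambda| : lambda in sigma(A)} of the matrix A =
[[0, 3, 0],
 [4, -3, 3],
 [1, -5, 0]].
r(A) ≈ 2.7921

The eigenvalues of A are the roots of its characteristic polynomial. With M = A (coefficients from the trace, the sum of principal 2x2 minors, and det A):
  p(λ) = det(λ I - M) = λ^3 + 3λ^2 + 3λ - 9.
No integer candidate from the rational root theorem (±divisors of 9) is a root, so the roots are irrational. The cubic discriminant is Δ = -2700 < 0, so there is one real root and a complex-conjugate pair. p(1) = -2 and p(2) = 17 have opposite signs, so a root lies in (1, 2); Newton's method refines it to λ ≈ 1.1544. Dividing out (λ - (1.1544)) leaves approximately λ^2 + 4.1544λ + 7.796. For λ^2 + 4.1544λ + 7.796 the discriminant is -13.9248. It is negative, so the remaining roots are the complex-conjugate pair λ ≈ -2.0772 ± 1.8658i. Their product equals the constant term, so |λ|^2 ≈ 7.796 and |λ| ≈ 2.7921.
Thus the eigenvalues (to 4 decimals) are 1.1544 (modulus 1.1544); -2.0772 ± 1.8658i (modulus 2.7921). The spectral radius is the largest modulus: r(A) ≈ 2.7921. (Cross-check: r(A) ≤ ||A||_2 ≈ 7.4397; equality holds whenever A is normal, though it can also hold for some non-normal A.)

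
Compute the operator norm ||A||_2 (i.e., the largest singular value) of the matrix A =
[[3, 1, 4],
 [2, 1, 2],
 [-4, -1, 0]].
||A||_2 ≈ 6.6308 (= sqrt(largest eigenvalue of A^T A))

||A||_2 = sigma_max(A) = sqrt(lambda_max(A^T A)). Form the symmetric matrix M = A^T A =
[[29, 9, 16],
 [9, 3, 6],
 [16, 6, 20]].
Its characteristic polynomial (trace, sum of principal 2x2 minors, determinant of M give the coefficients) is
  p(λ) = det(λ I - M) = λ^3 - 52λ^2 + 354λ - 36.
No integer candidate from the rational root theorem (±divisors of 36) is a root, so the roots are irrational. The cubic discriminant is Δ = 153052848 > 0, so there are three distinct real roots. p(0) = -36 and p(1) = 267 have opposite signs, so a root lies in (0, 1); Newton's method refines it to λ ≈ 0.1033. p(7) = 237 and p(8) = -20 have opposite signs, so a root lies in (7, 8); Newton's method refines it to λ ≈ 7.9296. p(43) = -1455 and p(44) = 52 have opposite signs, so a root lies in (43, 44); Newton's method refines it to λ ≈ 43.9672. Check (Vieta): the three roots sum to 52, matching tr M = 52.
So the eigenvalues of A^T A are ≈ 0.1033, 7.9296, 43.9672 (all ≥ 0, as they must be for A^T A). The largest is λ_max ≈ 43.9672, hence ||A||_2 = sqrt(λ_max) ≈ 6.6308.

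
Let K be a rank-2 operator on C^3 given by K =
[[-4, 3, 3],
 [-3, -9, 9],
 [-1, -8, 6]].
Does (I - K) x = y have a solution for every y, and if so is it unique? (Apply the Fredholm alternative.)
(I - K) is invertible (det(I - K) = 50 ≠ 0), so for every y in C^3 the equation (I - K) x = y has a unique solution.

K has rank 2 and factors as K = U V^T = u1 v1^T + u2 v2^T with u1 = (-1, -3, -2), v1 = (2, 1, -3), u2 = (2, -3, -3), v2 = (-1, 2, 0) (multiplying out reproduces the displayed K). The nonzero eigenvalues of U V^T coincide with those of the 2 x 2 matrix G = V^T U = [[v1·u1, v1·u2], [v2·u1, v2·u2]] = [[1, 10], [-5, -8]], and by the Sylvester determinant identity det(I_3 - U V^T) = det(I_2 - V^T U) = det([[0, -10], [5, 9]]) = (0)(9) - (-10)(5) = 50. (Direct check: I - K =
[[5, -3, -3],
 [3, 10, -9],
 [1, 8, -5]]
has determinant 50.) The finite-dimensional Fredholm alternative says: either (I - K) is invertible, or ker(I - K) ≠ {0} and then range(I - K) = ker((I - K)^*)^⊥, with dim ker(I - K) = dim ker((I - K)^*). Since det(I - K) ≠ 0, 1 is not an eigenvalue of K and ker(I - K) = {0}, so we are in the first case: for every y there is a unique x = (I - K)^(-1) y. (Explicitly, by the Woodbury identity, (I - U V^T)^(-1) = I + U (I_2 - G)^(-1) V^T.)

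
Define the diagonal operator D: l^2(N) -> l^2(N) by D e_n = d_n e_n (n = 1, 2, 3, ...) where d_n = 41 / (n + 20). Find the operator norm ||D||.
||D|| = 41/21 (attained at n = 1)

For D diagonal, ||D|| = sup_n |d_n| = sup_n 41/(n + 20). This is positive and strictly decreasing in n, so the supremum is attained at n = 1: d_1 = 41/(1 + 20) = 41/21. Hence ||D|| = 41/21.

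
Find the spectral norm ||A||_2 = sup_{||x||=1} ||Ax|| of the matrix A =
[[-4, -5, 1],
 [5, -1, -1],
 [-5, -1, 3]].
||A||_2 ≈ 9.1111 (= sqrt(largest eigenvalue of A^T A))

||A||_2 = sigma_max(A) = sqrt(lambda_max(A^T A)). Form the symmetric matrix M = A^T A =
[[66, 20, -24],
 [20, 27, -7],
 [-24, -7, 11]].
Its characteristic polynomial (trace, sum of principal 2x2 minors, determinant of M give the coefficients) is
  p(λ) = det(λ I - M) = λ^3 - 104λ^2 + 1780λ - 3136.
No integer candidate from the rational root theorem (±divisors of 3136) is a root, so the roots are irrational. The cubic discriminant is Δ = 7784234752 > 0, so there are three distinct real roots. p(1) = -1459 and p(2) = 16 have opposite signs, so a root lies in (1, 2); Newton's method refines it to λ ≈ 1.9884. p(18) = 1040 and p(19) = -1 have opposite signs, so a root lies in (18, 19); Newton's method refines it to λ ≈ 18.9991. p(83) = -65 and p(84) = 5264 have opposite signs, so a root lies in (83, 84); Newton's method refines it to λ ≈ 83.0125. Check (Vieta): the three roots sum to 104, matching tr M = 104.
So the eigenvalues of A^T A are ≈ 1.9884, 18.9991, 83.0125 (all ≥ 0, as they must be for A^T A). The largest is λ_max ≈ 83.0125, hence ||A||_2 = sqrt(λ_max) ≈ 9.1111.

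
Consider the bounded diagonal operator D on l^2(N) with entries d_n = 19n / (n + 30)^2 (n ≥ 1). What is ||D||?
||D|| = 19/120 (attained at n = 30)

For D diagonal, ||D|| = sup_n |d_n|. Treat f(x) = 19x / (x + 30)^2 for real x > 0. By the quotient rule, f'(x) = 19(30 - x)/(x + 30)^3, which is positive for x < 30 and negative for x > 30. So f has a unique maximum at x = 30, and since 30 is a positive integer, the supremum over n ≥ 1 is attained at n = 30: d_30 = 19·30/(30 + 30)^2 = 19·30/3600 = 19/120. Hence ||D|| = 19/120.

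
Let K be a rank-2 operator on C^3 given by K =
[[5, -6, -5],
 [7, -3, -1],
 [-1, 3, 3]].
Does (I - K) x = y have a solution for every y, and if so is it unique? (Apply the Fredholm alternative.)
(I - K) is invertible (det(I - K) = 27 ≠ 0), so for every y in C^3 the equation (I - K) x = y has a unique solution.

K has rank 2 and factors as K = U V^T = u1 v1^T + u2 v2^T with u1 = (-1, -2, 0), v1 = (-3, 0, -1), u2 = (-2, -1, 1), v2 = (-1, 3, 3) (multiplying out reproduces the displayed K). The nonzero eigenvalues of U V^T coincide with those of the 2 x 2 matrix G = V^T U = [[v1·u1, v1·u2], [v2·u1, v2·u2]] = [[3, 5], [-5, 2]], and by the Sylvester determinant identity det(I_3 - U V^T) = det(I_2 - V^T U) = det([[-2, -5], [5, -1]]) = (-2)(-1) - (-5)(5) = 27. (Direct check: I - K =
[[-4, 6, 5],
 [-7, 4, 1],
 [1, -3, -2]]
has determinant 27.) The finite-dimensional Fredholm alternative says: either (I - K) is invertible, or ker(I - K) ≠ {0} and then range(I - K) = ker((I - K)^*)^⊥, with dim ker(I - K) = dim ker((I - K)^*). Since det(I - K) ≠ 0, 1 is not an eigenvalue of K and ker(I - K) = {0}, so we are in the first case: for every y there is a unique x = (I - K)^(-1) y. (Explicitly, by the Woodbury identity, (I - U V^T)^(-1) = I + U (I_2 - G)^(-1) V^T.)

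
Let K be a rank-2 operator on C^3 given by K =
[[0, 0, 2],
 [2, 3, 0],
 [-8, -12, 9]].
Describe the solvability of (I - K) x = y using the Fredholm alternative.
(I - K) is invertible (det(I - K) = 32 ≠ 0), so for every y in C^3 the equation (I - K) x = y has a unique solution.

K has rank 2 and factors as K = U V^T = u1 v1^T + u2 v2^T with u1 = (2, 2, 1), v1 = (-2, -3, 3), u2 = (2, 3, -3), v2 = (2, 3, -2) (multiplying out reproduces the displayed K). The nonzero eigenvalues of U V^T coincide with those of the 2 x 2 matrix G = V^T U = [[v1·u1, v1·u2], [v2·u1, v2·u2]] = [[-7, -22], [8, 19]], and by the Sylvester determinant identity det(I_3 - U V^T) = det(I_2 - V^T U) = det([[8, 22], [-8, -18]]) = (8)(-18) - (22)(-8) = 32. (Direct check: I - K =
[[1, 0, -2],
 [-2, -2, 0],
 [8, 12, -8]]
has determinant 32.) The finite-dimensional Fredholm alternative says: either (I - K) is invertible, or ker(I - K) ≠ {0} and then range(I - K) = ker((I - K)^*)^⊥, with dim ker(I - K) = dim ker((I - K)^*). Since det(I - K) ≠ 0, 1 is not an eigenvalue of K and ker(I - K) = {0}, so we are in the first case: for every y there is a unique x = (I - K)^(-1) y. (Explicitly, by the Woodbury identity, (I - U V^T)^(-1) = I + U (I_2 - G)^(-1) V^T.)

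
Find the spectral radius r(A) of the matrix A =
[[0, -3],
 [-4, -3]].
r(A) = (3 + sqrt(57))/2 ≈ 5.2749

The eigenvalues of A are the roots of its characteristic polynomial. With M = A (coefficients from the trace and determinant):
  p(λ) = det(λ I - M) = λ^2 + 3λ - 12.
For λ^2 + 3λ - 12 the discriminant is 57. It is nonnegative but not a perfect square, so the roots are real and irrational: λ = (-3 ± sqrt(57))/2 ≈ 2.2749, -5.2749.
Thus the eigenvalues (to 4 decimals) are 2.2749 (modulus 2.2749); -5.2749 (modulus 5.2749). The spectral radius is the largest modulus: r(A) = (3 + sqrt(57))/2 ≈ 5.2749. (Cross-check: r(A) ≤ ||A||_2 ≈ 5.389; equality holds whenever A is normal, though it can also hold for some non-normal A.)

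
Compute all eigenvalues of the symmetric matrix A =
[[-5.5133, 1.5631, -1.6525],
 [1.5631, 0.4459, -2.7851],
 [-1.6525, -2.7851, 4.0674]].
sigma(A) ≈ {-6, -1, 6}

A is real symmetric, so its spectrum consists of real eigenvalues. Expanding the characteristic polynomial of the displayed matrix gives
  det(λ I - A) = p(λ) = λ^3 + (1)λ^2 + (-36)λ + (-35.9988).
Solving p(λ) = 0 yields eigenvalues ≈ -6, -1, 6. (A is shown rounded to 4 decimals, so these recover the underlying integer eigenvalues to within that precision.)
Verification: the trace of A = -1 equals the sum of eigenvalues -1, and det(A) ≈ 35.9988 matches the eigenvalue product 36.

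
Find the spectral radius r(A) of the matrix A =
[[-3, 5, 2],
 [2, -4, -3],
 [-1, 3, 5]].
r(A) ≈ 5.7595

The eigenvalues of A are the roots of its characteristic polynomial. With M = A (coefficients from the trace, the sum of principal 2x2 minors, and det A):
  p(λ) = det(λ I - M) = λ^3 + 2λ^2 - 22λ - 2.
No integer candidate from the rational root theorem (±divisors of 2) is a root, so the roots are irrational. The cubic discriminant is Δ = 46068 > 0, so there are three distinct real roots. p(-6) = -14 and p(-5) = 33 have opposite signs, so a root lies in (-6, -5); Newton's method refines it to λ ≈ -5.7595. p(-1) = 21 and p(0) = -2 have opposite signs, so a root lies in (-1, 0); Newton's method refines it to λ ≈ -0.0902. p(3) = -23 and p(4) = 6 have opposite signs, so a root lies in (3, 4); Newton's method refines it to λ ≈ 3.8497. Check (Vieta): the three roots sum to -2, matching tr M = -2.
Thus the eigenvalues (to 4 decimals) are -5.7595 (modulus 5.7595); -0.0902 (modulus 0.0902); 3.8497 (modulus 3.8497). The spectral radius is the largest modulus: r(A) ≈ 5.7595. (Cross-check: r(A) ≤ ||A||_2 ≈ 9.6676; equality holds whenever A is normal, though it can also hold for some non-normal A.)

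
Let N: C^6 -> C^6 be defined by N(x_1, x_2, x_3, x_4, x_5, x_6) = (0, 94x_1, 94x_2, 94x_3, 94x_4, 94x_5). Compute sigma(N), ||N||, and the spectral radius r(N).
sigma(N) = {0}; ||N|| = 94; r(N) = 0. (N is nilpotent with N^6 = 0.)

On C^6, N is a strictly lower-triangular matrix with 94 on the subdiagonal and zeros elsewhere, so its characteristic polynomial is lambda^6 and every eigenvalue is 0: sigma(N) = {0}. For the operator norm, N e_i = 94e_{i+1} for i = 1, ..., 5 and N e_6 = 0, so the singular values of N are 94 (with multiplicity 5) and 0; hence ||N|| = 94. The spectral radius r(N) = max|lambda| = 0. Note ||N|| > r(N) — characteristic of non-normal nilpotent operators. Indeed N^6 = 0.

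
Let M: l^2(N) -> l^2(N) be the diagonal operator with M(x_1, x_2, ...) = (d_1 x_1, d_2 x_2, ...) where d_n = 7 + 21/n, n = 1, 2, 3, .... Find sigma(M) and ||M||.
sigma(M) = {7 + 21/n : n ≥ 1} ∪ {7}; ||M|| = 28

A bounded diagonal operator on l^2 with diagonal entries d_n has spectrum equal to the closure of {d_n : n ≥ 1}: every d_n is an eigenvalue (with eigenvector e_n), so {d_n} ⊂ sigma(M); the spectrum is closed, so its closure is too; and for lambda not in the closure, (M - lambda I) has bounded inverse (the diagonal entries 1/(d_n - lambda) are bounded). For our sequence d_n = 7 + 21/n, n = 1, 2, 3, ...:
  - {d_n} = {7 + 21/n : n ≥ 1}; the only limit point is 7
  - closure = {7 + 21/n : n ≥ 1} ∪ {7}
For the norm: a diagonal operator has ||M|| = sup_n |d_n|. Here d_n = 7 + 21/n is positive and decreasing, so sup_n |d_n| = d_1 = 7 + 21 = 28. So ||M|| = 28.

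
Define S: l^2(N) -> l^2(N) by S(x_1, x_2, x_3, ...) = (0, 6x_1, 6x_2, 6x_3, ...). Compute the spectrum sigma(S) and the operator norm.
sigma(S) = closed disk {z in C : |z| ≤ 6}; ||S|| = 6

Note S = 6·U where U is the unit right shift (U x)_k = x_{k-1} (with x_0 := 0); so ||S|| = 6||U|| and sigma(S) = 6·sigma(U). ||S x||^2 = sum_{k≥1} |6x_k|^2 = 36||x||^2, so ||S|| = 6 and sigma(S) ⊂ {|z| ≤ 6}. For any |lambda| < 6, the equation (S - lambda I) x = 0 forces x_1 = 0, then 6x_k = lambda x_{k+1} ⇒ x = 0, so S has no eigenvalues. But (S - lambda I) is not surjective for |lambda| < 6: solving (S - lambda I) x = e_1 would require x_n proportional to (lambda/6)^(-n), which is not in l^2. So every |lambda| < 6 lies in the residual spectrum. The boundary |lambda| = 6 is in the approximate point spectrum (the spectrum is closed). Hence sigma(S) is the closed disk of radius 6.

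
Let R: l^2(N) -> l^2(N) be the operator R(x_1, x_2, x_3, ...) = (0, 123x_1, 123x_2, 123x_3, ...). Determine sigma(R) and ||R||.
sigma(R) = closed disk {z in C : |z| ≤ 123}; ||R|| = 123

Note R = 123·U where U is the unit right shift (U x)_k = x_{k-1} (with x_0 := 0); so ||R|| = 123||U|| and sigma(R) = 123·sigma(U). ||R x||^2 = sum_{k≥1} |123x_k|^2 = 15129||x||^2, so ||R|| = 123 and sigma(R) ⊂ {|z| ≤ 123}. For any |lambda| < 123, the equation (R - lambda I) x = 0 forces x_1 = 0, then 123x_k = lambda x_{k+1} ⇒ x = 0, so R has no eigenvalues. But (R - lambda I) is not surjective for |lambda| < 123: solving (R - lambda I) x = e_1 would require x_n proportional to (lambda/123)^(-n), which is not in l^2. So every |lambda| < 123 lies in the residual spectrum. The boundary |lambda| = 123 is in the approximate point spectrum (the spectrum is closed). Hence sigma(R) is the closed disk of radius 123.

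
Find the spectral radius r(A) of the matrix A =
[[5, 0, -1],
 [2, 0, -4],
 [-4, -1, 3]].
r(A) ≈ 6.4958

The eigenvalues of A are the roots of its characteristic polynomial. With M = A (coefficients from the trace, the sum of principal 2x2 minors, and det A):
  p(λ) = det(λ I - M) = λ^3 - 8λ^2 + 7λ + 18.
No integer candidate from the rational root theorem (±divisors of 18) is a root, so the roots are irrational. The cubic discriminant is Δ = 11736 > 0, so there are three distinct real roots. p(-2) = -36 and p(-1) = 2 have opposite signs, so a root lies in (-2, -1); Newton's method refines it to λ ≈ -1.0746. p(2) = 8 and p(3) = -6 have opposite signs, so a root lies in (2, 3); Newton's method refines it to λ ≈ 2.5788. p(6) = -12 and p(7) = 18 have opposite signs, so a root lies in (6, 7); Newton's method refines it to λ ≈ 6.4958. Check (Vieta): the three roots sum to 8, matching tr M = 8.
Thus the eigenvalues (to 4 decimals) are -1.0746 (modulus 1.0746); 2.5788 (modulus 2.5788); 6.4958 (modulus 6.4958). The spectral radius is the largest modulus: r(A) ≈ 6.4958. (Cross-check: r(A) ≤ ||A||_2 ≈ 7.9151; equality holds whenever A is normal, though it can also hold for some non-normal A.)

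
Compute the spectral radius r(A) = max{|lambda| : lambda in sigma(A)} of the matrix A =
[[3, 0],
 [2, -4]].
r(A) = 4

The eigenvalues of A are the roots of its characteristic polynomial. With M = A (coefficients from the trace and determinant):
  p(λ) = det(λ I - M) = λ^2 + λ - 12.
For λ^2 + λ - 12 the discriminant is 49. It is a perfect square (7^2), so the roots are rational: λ = (-1 ± 7)/2 = 3, -4.
Thus the eigenvalues (to 4 decimals) are 3 (modulus 3); -4 (modulus 4). The spectral radius is the largest modulus: r(A) = 4. (Cross-check: r(A) ≤ ||A||_2 ≈ 4.7581; equality holds whenever A is normal, though it can also hold for some non-normal A.)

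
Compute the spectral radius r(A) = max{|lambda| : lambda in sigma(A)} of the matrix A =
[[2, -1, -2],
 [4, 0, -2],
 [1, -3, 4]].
r(A) ≈ 5.534

The eigenvalues of A are the roots of its characteristic polynomial. With M = A (coefficients from the trace, the sum of principal 2x2 minors, and det A):
  p(λ) = det(λ I - M) = λ^3 - 6λ^2 + 8λ - 30.
No integer candidate from the rational root theorem (±divisors of 30) is a root, so the roots are irrational. The cubic discriminant is Δ = -24044 < 0, so there is one real root and a complex-conjugate pair. p(5) = -15 and p(6) = 18 have opposite signs, so a root lies in (5, 6); Newton's method refines it to λ ≈ 5.534. Dividing out (λ - (5.534)) leaves approximately λ^2 - 0.466λ + 5.4211. For λ^2 - 0.466λ + 5.4211 the discriminant is -21.467. It is negative, so the remaining roots are the complex-conjugate pair λ ≈ 0.233 ± 2.3166i. Their product equals the constant term, so |λ|^2 ≈ 5.4211 and |λ| ≈ 2.3283.
Thus the eigenvalues (to 4 decimals) are 5.534 (modulus 5.534); 0.233 ± 2.3166i (modulus 2.3283). The spectral radius is the largest modulus: r(A) ≈ 5.534. (Cross-check: r(A) ≤ ||A||_2 ≈ 5.649; equality holds whenever A is normal, though it can also hold for some non-normal A.)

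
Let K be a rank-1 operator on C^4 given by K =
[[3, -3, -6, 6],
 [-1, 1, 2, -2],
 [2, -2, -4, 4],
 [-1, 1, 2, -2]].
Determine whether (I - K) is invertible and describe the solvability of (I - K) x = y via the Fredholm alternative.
(I - K) is invertible (det(I - K) = 3 ≠ 0), so for every y in C^4 the equation (I - K) x = y has a unique solution.

K has rank 1, so it is an outer product K = u v^T: every row of K is a multiple of one row vector. Reading off the entries, u = (3, -1, 2, -1) and v = (1, -1, -2, 2) (row i of K equals u_i·v^T). A rank-one matrix u v^T satisfies K u = u (v·u) and kills the (3)-dimensional subspace v^⊥, so its characteristic polynomial is lambda^3 (lambda - v·u) with v·u = tr K = -2. Hence the eigenvalues of I - K are 1 (multiplicity 3) and 1 - (-2) = 3, so det(I - K) = 3. (Direct check: I - K =
[[-2, 3, 6, -6],
 [1, 0, -2, 2],
 [-2, 2, 5, -4],
 [1, -1, -2, 3]]
has determinant 3.) The finite-dimensional Fredholm alternative says: either (I - K) is invertible, or ker(I - K) ≠ {0} and then range(I - K) = ker((I - K)^*)^⊥, with dim ker(I - K) = dim ker((I - K)^*). Since det(I - K) ≠ 0, 1 is not an eigenvalue of K and ker(I - K) = {0}, so we are in the first case: for every y there is a unique x = (I - K)^(-1) y. Explicitly, by the Sherman–Morrison formula, (I - u v^T)^(-1) = I + u v^T/(1 - v·u), i.e. (I - K)^(-1) = I + K/(3).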